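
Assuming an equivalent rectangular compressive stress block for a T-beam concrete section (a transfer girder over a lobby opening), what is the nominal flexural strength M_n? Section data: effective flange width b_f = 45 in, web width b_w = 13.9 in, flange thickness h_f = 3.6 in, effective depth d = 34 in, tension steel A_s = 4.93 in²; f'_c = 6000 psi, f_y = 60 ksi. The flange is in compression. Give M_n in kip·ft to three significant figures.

M_n ≈ 822 kip·ft

Tension: T = A_s f_y = 4.93 × 60 = 295.8 kips.
Try a within the flange: a = T/(0.85 f'_c b_f) = 295.8/(0.85 × 6 × 45) = 1.289 in.
Since a = 1.289 ≤ h_f = 3.6 in, the stress block lies entirely in the flange; analyse as a rectangular beam of width b_f.
M_n = T(d − a/2) = 295.8 × (34 − 0.6445) = 9866.6 kip·in.
M_n = 9866.6/12 = 822.22 kip·ft.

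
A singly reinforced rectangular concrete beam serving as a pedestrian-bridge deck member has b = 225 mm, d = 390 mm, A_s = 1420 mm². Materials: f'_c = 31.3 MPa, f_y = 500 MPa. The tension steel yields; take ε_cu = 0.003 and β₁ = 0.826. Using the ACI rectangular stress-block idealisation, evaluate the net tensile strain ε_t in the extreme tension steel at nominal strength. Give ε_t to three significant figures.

a = A_s f_y/(0.85 f'_c b) = 118.61 mm.
β₁ = 0.826, so c = a/β₁ = 118.61/0.826 = 143.60 mm.
From the linear strain diagram with ε_cu = 0.003: ε_t = 0.003 (d − c)/c = 0.003 × (390 − 143.60)/143.60 = 0.00515.
Since ε_t ≥ 0.005, the section is tension-controlled.

ε_t ≈ 0.00515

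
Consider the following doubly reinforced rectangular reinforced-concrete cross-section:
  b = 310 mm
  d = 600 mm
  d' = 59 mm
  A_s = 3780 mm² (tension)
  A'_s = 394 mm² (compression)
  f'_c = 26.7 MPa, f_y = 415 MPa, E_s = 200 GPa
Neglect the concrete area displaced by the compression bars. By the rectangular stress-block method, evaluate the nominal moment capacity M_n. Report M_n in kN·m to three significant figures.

M_n ≈ 791 kN·m

Assume both tension and compression steel yield.
Net tension couple steel: A_s − A'_s = 3386 mm².
a = (A_s − A'_s) f_y / (0.85 f'_c b) = 1405190/(0.85 × 26.7 × 310) = 199.73 mm.
c = a/β₁ = 199.73/0.85 = 234.98 mm; ε'_s = 0.003(c − d')/c = 0.0022 ≥ f_y/E_s = 0.0021, so compression steel does yield.
M_n = (A_s − A'_s) f_y (d − a/2) + A'_s f_y (d − d') = [1405190 × (600 − 99.865) + 163510 × (600 − 59)] × 10⁻⁶ = 702.78 + 88.46 = 791.24 kN·m.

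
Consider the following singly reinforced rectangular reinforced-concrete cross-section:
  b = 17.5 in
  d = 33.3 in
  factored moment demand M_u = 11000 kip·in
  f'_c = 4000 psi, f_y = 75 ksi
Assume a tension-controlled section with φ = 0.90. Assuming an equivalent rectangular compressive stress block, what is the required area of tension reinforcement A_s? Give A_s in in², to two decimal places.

M_n = M_u/φ = 11000/0.90 = 12222.2 kip·in.
From M_n = 0.85 f'_c a b (d − a/2):
a = d − √(d² − 2M_n/(0.85 f'_c b)) = 33.3 − √(33.3² − 2 × 12222.2/(0.85 × 4 × 17.5)) = 6.879 in.
A_s = 0.85 f'_c a b / f_y = 0.85 × 4 × 6.879 × 17.5 / 75 = 5.457 in².

A_s ≈ 5.46 in²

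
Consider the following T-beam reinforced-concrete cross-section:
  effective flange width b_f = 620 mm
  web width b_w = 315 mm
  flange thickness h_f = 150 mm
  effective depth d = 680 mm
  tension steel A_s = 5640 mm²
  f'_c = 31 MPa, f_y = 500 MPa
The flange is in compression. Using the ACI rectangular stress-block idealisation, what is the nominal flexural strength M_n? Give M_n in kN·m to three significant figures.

Tension: T = A_s f_y = 5640 × 500 = 2820000 N.
Try a within the flange: a = T/(0.85 f'_c b_f) = 2820000/(0.85 × 31 × 620) = 172.61 mm.
a = 172.61 > h_f = 150 mm: the block extends into the web. Split into flange-overhang and web parts.
C_f = 0.85 f'_c (b_f − b_w) h_f = 0.85 × 31 × (620 − 315) × 150 = 1205513 N.
Remaining web compression depth: a_w = (T − C_f)/(0.85 f'_c b_w) = (2820000 − 1205513)/(0.85 × 31 × 315) = 194.51 mm.
M_n = C_f(d − h_f/2) + (T − C_f)(d − a_w/2) = 1205513 × (680 − 75) + 1614487 × (680 − 97.255) = 729.34 + 940.83 = 1670.17 × 10⁶ N·mm.
M_n = 1670.17 kN·m.

M_n ≈ 1670 kN·m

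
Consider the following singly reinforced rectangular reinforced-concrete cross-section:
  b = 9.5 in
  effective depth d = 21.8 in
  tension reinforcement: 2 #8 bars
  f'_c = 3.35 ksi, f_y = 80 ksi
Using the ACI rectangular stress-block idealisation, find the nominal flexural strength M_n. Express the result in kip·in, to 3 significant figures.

M_n ≈ 2460 kip·in

A_s = 2 × 0.79 = 1.58 in².
T = A_s f_y = 1.58 × 80 = 126.4 kips.
a = T/(0.85 f'_c b) = 126.4/(0.85 × 3.35 × 9.5) = 4.673 in.
M_n = T(d − a/2) = 126.4 × (21.8 − 2.3365) = 2460.2 kip·in.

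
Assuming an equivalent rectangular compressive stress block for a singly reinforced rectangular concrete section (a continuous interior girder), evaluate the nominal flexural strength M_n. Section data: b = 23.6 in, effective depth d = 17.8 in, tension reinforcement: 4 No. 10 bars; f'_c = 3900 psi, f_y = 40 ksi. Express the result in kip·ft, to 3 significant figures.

M_n ≈ 279 kip·ft

A_s = 4 × 1.27 = 5.08 in².
T = A_s f_y = 5.08 × 40 = 203.2 kips.
a = T/(0.85 f'_c b) = 203.2/(0.85 × 3.9 × 23.6) = 2.597 in.
M_n = T(d − a/2) = 203.2 × (17.8 − 1.2985) = 3353.1 kip·in = 3353.1/12 = 279.43 kip·ft.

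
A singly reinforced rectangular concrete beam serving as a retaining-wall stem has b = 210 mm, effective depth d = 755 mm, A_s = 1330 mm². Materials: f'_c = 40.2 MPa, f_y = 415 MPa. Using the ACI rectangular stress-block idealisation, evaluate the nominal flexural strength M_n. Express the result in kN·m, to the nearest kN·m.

M_n ≈ 395 kN·m

T = A_s f_y = 1330 × 415 = 551950 N = 551.95 kN.
From C = T: a = T/(0.85 f'_c b) = 551950/(0.85 × 40.2 × 210) = 76.92 mm.
M_n = T(d − a/2) = 551.95 kN × (755 − 38.46) mm = 395.49 kN·m.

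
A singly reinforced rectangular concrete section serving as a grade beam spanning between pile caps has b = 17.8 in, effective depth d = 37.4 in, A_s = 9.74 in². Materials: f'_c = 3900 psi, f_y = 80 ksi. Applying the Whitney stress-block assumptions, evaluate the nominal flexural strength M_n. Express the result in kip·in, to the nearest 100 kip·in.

T = A_s f_y = 9.74 × 80 = 779.2 kips.
a = T/(0.85 f'_c b) = 779.2/(0.85 × 3.9 × 17.8) = 13.205 in.
M_n = T(d − a/2) = 779.2 × (37.4 − 6.6025) = 23997.4 kip·in.

M_n ≈ 24000 kip·in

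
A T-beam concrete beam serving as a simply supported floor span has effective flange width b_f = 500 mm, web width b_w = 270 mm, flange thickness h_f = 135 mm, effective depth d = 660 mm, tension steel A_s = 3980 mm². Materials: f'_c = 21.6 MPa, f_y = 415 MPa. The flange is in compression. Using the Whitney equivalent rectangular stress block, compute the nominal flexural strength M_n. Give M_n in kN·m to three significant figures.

Tension: T = A_s f_y = 3980 × 415 = 1651700 N.
Try a within the flange: a = T/(0.85 f'_c b_f) = 1651700/(0.85 × 21.6 × 500) = 179.92 mm.
a = 179.92 > h_f = 135 mm: the block extends into the web. Split into flange-overhang and web parts.
C_f = 0.85 f'_c (b_f − b_w) h_f = 0.85 × 21.6 × (500 − 270) × 135 = 570078 N.
Remaining web compression depth: a_w = (T − C_f)/(0.85 f'_c b_w) = (1651700 − 570078)/(0.85 × 21.6 × 270) = 218.19 mm.
M_n = C_f(d − h_f/2) + (T − C_f)(d − a_w/2) = 570078 × (660 − 67.5) + 1081622 × (660 − 109.095) = 337.77 + 595.87 = 933.64 × 10⁶ N·mm.
M_n = 933.64 kN·m.

M_n ≈ 934 kN·m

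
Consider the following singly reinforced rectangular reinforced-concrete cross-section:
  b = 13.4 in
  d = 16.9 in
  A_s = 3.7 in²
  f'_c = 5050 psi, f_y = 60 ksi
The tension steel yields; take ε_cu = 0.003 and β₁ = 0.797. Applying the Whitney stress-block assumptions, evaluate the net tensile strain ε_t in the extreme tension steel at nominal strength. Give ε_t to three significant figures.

a = A_s f_y/(0.85 f'_c b) = 3.860 in.
β₁ = 0.797, so c = a/β₁ = 3.860/0.797 = 4.843 in.
From the linear strain diagram with ε_cu = 0.003: ε_t = 0.003 (d − c)/c = 0.003 × (16.9 − 4.843)/4.843 = 0.00747.
Since ε_t ≥ 0.005, the section is tension-controlled.

ε_t ≈ 0.00747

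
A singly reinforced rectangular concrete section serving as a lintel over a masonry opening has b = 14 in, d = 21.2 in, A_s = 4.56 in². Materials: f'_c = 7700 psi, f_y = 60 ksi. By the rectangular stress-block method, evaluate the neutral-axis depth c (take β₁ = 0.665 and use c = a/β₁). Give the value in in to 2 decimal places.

T = A_s f_y = 4.56 × 60 = 273.6 kips.
a = T/(0.85 f'_c b) = 273.6/(0.85 × 7.7 × 14) = 2.9859 in.
With β₁ = 0.665, c = a/β₁ = 2.9859/0.665 = 4.49 in.

c ≈ 4.49 in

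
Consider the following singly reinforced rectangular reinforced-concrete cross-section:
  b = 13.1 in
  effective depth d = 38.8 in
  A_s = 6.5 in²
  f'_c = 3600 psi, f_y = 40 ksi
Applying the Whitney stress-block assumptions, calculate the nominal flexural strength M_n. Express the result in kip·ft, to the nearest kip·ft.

M_n ≈ 770 kip·ft

T = A_s f_y = 6.5 × 40 = 260 kips.
a = T/(0.85 f'_c b) = 260/(0.85 × 3.6 × 13.1) = 6.486 in.
M_n = T(d − a/2) = 260 × (38.8 − 3.243) = 9244.8 kip·in = 9244.8/12 = 770.40 kip·ft.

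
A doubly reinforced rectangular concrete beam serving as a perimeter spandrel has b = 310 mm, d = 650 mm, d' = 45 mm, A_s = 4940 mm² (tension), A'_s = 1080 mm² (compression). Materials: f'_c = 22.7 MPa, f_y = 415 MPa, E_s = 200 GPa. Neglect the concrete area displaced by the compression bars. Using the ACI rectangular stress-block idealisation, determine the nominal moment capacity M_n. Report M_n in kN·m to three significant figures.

M_n ≈ 1100 kN·m

Assume both tension and compression steel yield.
Net tension couple steel: A_s − A'_s = 3860 mm².
a = (A_s − A'_s) f_y / (0.85 f'_c b) = 1601900/(0.85 × 22.7 × 310) = 267.81 mm.
c = a/β₁ = 267.81/0.85 = 315.07 mm; ε'_s = 0.003(c − d')/c = 0.0026 ≥ f_y/E_s = 0.0021, so compression steel does yield.
M_n = (A_s − A'_s) f_y (d − a/2) + A'_s f_y (d − d') = [1601900 × (650 − 133.905) + 448200 × (650 − 45)] × 10⁻⁶ = 826.73 + 271.16 = 1097.89 kN·m.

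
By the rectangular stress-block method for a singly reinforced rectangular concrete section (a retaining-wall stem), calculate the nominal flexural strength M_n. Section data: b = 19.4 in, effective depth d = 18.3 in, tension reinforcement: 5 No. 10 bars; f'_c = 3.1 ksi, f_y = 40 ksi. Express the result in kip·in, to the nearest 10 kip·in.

M_n ≈ 4020 kip·in

A_s = 5 × 1.27 = 6.35 in².
T = A_s f_y = 6.35 × 40 = 254 kips.
a = T/(0.85 f'_c b) = 254/(0.85 × 3.1 × 19.4) = 4.969 in.
M_n = T(d − a/2) = 254 × (18.3 − 2.4845) = 4017.1 kip·in.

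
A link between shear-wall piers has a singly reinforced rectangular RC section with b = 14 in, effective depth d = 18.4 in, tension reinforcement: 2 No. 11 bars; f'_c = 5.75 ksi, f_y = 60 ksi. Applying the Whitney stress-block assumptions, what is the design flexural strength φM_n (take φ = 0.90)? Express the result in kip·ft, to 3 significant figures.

φM_n ≈ 239 kip·ft

A_s = 2 × 1.56 = 3.12 in².
T = A_s f_y = 3.12 × 60 = 187.2 kips.
a = T/(0.85 f'_c b) = 187.2/(0.85 × 5.75 × 14) = 2.736 in.
M_n = T(d − a/2) = 187.2 × (18.4 − 1.368) = 3188.4 kip·in = 3188.4/12 = 265.70 kip·ft.
φM_n = 0.90 × 265.70 = 239.13 kip·ft.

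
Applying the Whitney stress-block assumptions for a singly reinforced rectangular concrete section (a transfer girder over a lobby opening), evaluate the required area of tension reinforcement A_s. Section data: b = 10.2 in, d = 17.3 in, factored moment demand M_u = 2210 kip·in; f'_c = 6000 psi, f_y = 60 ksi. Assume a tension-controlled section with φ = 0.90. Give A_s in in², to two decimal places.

M_n = M_u/φ = 2210/0.90 = 2455.56 kip·in.
From M_n = 0.85 f'_c a b (d − a/2):
a = d − √(d² − 2M_n/(0.85 f'_c b)) = 17.3 − √(17.3² − 2 × 2455.56/(0.85 × 6 × 10.2)) = 2.986 in.
A_s = 0.85 f'_c a b / f_y = 0.85 × 6 × 2.986 × 10.2 / 60 = 2.589 in².

A_s ≈ 2.59 in²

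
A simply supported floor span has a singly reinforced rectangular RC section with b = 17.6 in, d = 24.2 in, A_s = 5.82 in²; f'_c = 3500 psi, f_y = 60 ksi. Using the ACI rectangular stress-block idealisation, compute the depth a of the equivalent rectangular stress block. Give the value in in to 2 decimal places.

a ≈ 6.67 in

T = A_s f_y = 5.82 × 60 = 349.2 kips.
a = T/(0.85 f'_c b) = 349.2/(0.85 × 3.5 × 17.6) = 6.67 in.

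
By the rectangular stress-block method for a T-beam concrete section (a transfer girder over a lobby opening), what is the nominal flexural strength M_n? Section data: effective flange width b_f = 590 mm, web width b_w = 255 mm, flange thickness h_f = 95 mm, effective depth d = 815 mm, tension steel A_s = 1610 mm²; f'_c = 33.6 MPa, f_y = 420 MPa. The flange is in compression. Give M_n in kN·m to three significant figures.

Tension: T = A_s f_y = 1610 × 420 = 676200 N.
Try a within the flange: a = T/(0.85 f'_c b_f) = 676200/(0.85 × 33.6 × 590) = 40.13 mm.
Since a = 40.13 ≤ h_f = 95 mm, the stress block lies entirely in the flange; analyse as a rectangular beam of width b_f.
M_n = T(d − a/2) = 676200 × (815 − 20.065) = 537.54 × 10⁶ N·mm.
M_n = 537.54 kN·m.

M_n ≈ 538 kN·m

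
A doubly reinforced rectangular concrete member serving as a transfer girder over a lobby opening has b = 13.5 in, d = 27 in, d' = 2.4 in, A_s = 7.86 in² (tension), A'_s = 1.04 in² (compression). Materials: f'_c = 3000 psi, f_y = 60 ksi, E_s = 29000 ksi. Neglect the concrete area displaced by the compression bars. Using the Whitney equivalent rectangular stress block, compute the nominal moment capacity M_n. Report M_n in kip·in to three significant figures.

Assume both steels yield.
a = (A_s − A'_s) f_y/(0.85 f'_c b) = (7.86 − 1.04) × 60/(0.85 × 3 × 13.5) = 11.887 in.
c = a/β₁ = 11.887/0.85 = 13.985 in; ε'_s = 0.003(c − d')/c = 0.0025 ≥ ε_y = 0.0021, so the compression steel yields.
M_n = (A_s − A'_s) f_y (d − a/2) + A'_s f_y (d − d') = 409.2 × (27 − 5.9435) + 62.4 × (27 − 2.4) = 8616.3 + 1535.0 = 10151.3 kip·in.

M_n ≈ 10200 kip·in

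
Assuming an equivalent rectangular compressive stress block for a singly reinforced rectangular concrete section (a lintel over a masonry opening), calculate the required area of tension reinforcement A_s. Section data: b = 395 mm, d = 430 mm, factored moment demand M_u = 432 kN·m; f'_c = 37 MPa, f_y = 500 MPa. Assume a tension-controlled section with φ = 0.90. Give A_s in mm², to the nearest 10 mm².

A_s ≈ 2530 mm²

M_n = M_u/φ = 432/0.90 = 480 kN·m.
With M_n = 0.85 f'_c a b (d − a/2), solve the quadratic for a:
a = d − √(d² − 2M_n/(0.85 f'_c b)) = 430 − √(430² − 2 × 480×10⁶/(0.85 × 37 × 395)) = 101.94 mm.
A_s = 0.85 f'_c a b / f_y = 0.85 × 37 × 101.94 × 395 / 500 = 2532.8 mm².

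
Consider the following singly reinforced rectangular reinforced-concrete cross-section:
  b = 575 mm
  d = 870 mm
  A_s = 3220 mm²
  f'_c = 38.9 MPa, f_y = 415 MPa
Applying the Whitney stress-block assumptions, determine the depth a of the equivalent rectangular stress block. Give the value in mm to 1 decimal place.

T = A_s f_y = 3220 × 415 = 1336300 N = 1336.3 kN.
Setting C = 0.85 f'_c a b equal to T: a = 1336300/(0.85 × 38.9 × 575) = 70.3 mm.

a ≈ 70.3 mm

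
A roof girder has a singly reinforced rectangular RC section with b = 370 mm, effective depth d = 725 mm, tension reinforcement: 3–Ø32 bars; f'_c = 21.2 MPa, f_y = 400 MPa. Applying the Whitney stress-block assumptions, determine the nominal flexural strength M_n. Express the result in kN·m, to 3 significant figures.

M_n ≈ 630 kN·m

A_s = 3 × 804 = 2412 mm².
T = A_s f_y = 2412 × 400 = 964800 N = 964.8 kN.
From C = T: a = T/(0.85 f'_c b) = 964800/(0.85 × 21.2 × 370) = 144.70 mm.
M_n = T(d − a/2) = 964.8 kN × (725 − 72.35) mm = 629.68 kN·m.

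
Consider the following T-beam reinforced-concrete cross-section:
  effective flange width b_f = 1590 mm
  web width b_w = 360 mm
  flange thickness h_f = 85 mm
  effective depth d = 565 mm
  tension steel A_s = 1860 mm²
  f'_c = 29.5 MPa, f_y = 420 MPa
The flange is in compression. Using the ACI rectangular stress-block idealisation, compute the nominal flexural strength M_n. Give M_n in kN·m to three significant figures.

M_n ≈ 434 kN·m

Tension: T = A_s f_y = 1860 × 420 = 781200 N.
Try a within the flange: a = T/(0.85 f'_c b_f) = 781200/(0.85 × 29.5 × 1590) = 19.59 mm.
Since a = 19.59 ≤ h_f = 85 mm, the stress block lies entirely in the flange; analyse as a rectangular beam of width b_f.
M_n = T(d − a/2) = 781200 × (565 − 9.795) = 433.73 × 10⁶ N·mm.
M_n = 433.73 kN·m.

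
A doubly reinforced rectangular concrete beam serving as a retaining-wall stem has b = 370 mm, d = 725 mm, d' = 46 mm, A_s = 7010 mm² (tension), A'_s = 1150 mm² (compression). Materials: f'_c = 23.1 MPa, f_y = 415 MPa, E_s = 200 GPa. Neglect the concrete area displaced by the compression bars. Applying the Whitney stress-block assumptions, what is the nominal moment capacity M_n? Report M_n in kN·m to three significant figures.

Assume both tension and compression steel yield.
Net tension couple steel: A_s − A'_s = 5860 mm².
a = (A_s − A'_s) f_y / (0.85 f'_c b) = 2431900/(0.85 × 23.1 × 370) = 334.74 mm.
c = a/β₁ = 334.74/0.85 = 393.81 mm; ε'_s = 0.003(c − d')/c = 0.0026 ≥ f_y/E_s = 0.0021, so compression steel does yield.
M_n = (A_s − A'_s) f_y (d − a/2) + A'_s f_y (d − d') = [2431900 × (725 − 167.37) + 477250 × (725 − 46)] × 10⁻⁶ = 1356.10 + 324.05 = 1680.15 kN·m.

M_n ≈ 1680 kN·m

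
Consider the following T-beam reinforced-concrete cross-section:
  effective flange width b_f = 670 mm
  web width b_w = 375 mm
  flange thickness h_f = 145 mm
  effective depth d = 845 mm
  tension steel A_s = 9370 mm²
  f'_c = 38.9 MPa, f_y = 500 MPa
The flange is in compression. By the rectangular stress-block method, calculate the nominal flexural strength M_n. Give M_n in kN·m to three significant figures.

Tension: T = A_s f_y = 9370 × 500 = 4685000 N.
Try a within the flange: a = T/(0.85 f'_c b_f) = 4685000/(0.85 × 38.9 × 670) = 211.48 mm.
a = 211.48 > h_f = 145 mm: the block extends into the web. Split into flange-overhang and web parts.
C_f = 0.85 f'_c (b_f − b_w) h_f = 0.85 × 38.9 × (670 − 375) × 145 = 1414355 N.
Remaining web compression depth: a_w = (T − C_f)/(0.85 f'_c b_w) = (4685000 − 1414355)/(0.85 × 38.9 × 375) = 263.77 mm.
M_n = C_f(d − h_f/2) + (T − C_f)(d − a_w/2) = 1414355 × (845 − 72.5) + 3270645 × (845 − 131.885) = 1092.59 + 2332.35 = 3424.94 × 10⁶ N·mm.
M_n = 3424.94 kN·m.

M_n ≈ 3420 kN·m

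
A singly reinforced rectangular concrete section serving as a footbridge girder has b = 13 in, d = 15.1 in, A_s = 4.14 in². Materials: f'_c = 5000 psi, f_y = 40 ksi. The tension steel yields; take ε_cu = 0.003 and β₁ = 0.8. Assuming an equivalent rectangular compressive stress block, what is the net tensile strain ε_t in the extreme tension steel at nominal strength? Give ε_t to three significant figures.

a = A_s f_y/(0.85 f'_c b) = 2.997 in.
β₁ = 0.8, so c = a/β₁ = 2.997/0.8 = 3.746 in.
From the linear strain diagram with ε_cu = 0.003: ε_t = 0.003 (d − c)/c = 0.003 × (15.1 − 3.746)/3.746 = 0.00909.
Since ε_t ≥ 0.005, the section is tension-controlled.

ε_t ≈ 0.00909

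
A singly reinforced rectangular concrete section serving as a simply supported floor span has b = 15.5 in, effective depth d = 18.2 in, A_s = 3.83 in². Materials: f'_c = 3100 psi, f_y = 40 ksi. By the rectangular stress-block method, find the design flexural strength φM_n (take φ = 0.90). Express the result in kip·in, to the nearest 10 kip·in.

T = A_s f_y = 3.83 × 40 = 153.2 kips.
a = T/(0.85 f'_c b) = 153.2/(0.85 × 3.1 × 15.5) = 3.751 in.
M_n = T(d − a/2) = 153.2 × (18.2 − 1.8755) = 2500.9 kip·in.
φM_n = 0.90 × 2500.9 = 2250.8 kip·in.

φM_n ≈ 2250 kip·in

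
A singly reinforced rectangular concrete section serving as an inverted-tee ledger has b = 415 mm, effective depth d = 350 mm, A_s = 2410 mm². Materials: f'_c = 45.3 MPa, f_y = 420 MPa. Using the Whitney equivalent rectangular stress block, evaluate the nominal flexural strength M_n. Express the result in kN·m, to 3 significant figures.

M_n ≈ 322 kN·m

T = A_s f_y = 2410 × 420 = 1012200 N = 1012.2 kN.
From C = T: a = T/(0.85 f'_c b) = 1012200/(0.85 × 45.3 × 415) = 63.34 mm.
M_n = T(d − a/2) = 1012.2 kN × (350 − 31.67) mm = 322.21 kN·m.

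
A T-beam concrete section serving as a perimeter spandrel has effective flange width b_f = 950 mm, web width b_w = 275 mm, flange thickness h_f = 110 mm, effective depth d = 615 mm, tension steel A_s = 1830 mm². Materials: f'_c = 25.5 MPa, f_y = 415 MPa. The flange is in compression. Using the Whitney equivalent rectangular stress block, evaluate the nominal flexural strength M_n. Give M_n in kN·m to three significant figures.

M_n ≈ 453 kN·m

Tension: T = A_s f_y = 1830 × 415 = 759450 N.
Try a within the flange: a = T/(0.85 f'_c b_f) = 759450/(0.85 × 25.5 × 950) = 36.88 mm.
Since a = 36.88 ≤ h_f = 110 mm, the stress block lies entirely in the flange; analyse as a rectangular beam of width b_f.
M_n = T(d − a/2) = 759450 × (615 − 18.44) = 453.06 × 10⁶ N·mm.
M_n = 453.06 kN·m.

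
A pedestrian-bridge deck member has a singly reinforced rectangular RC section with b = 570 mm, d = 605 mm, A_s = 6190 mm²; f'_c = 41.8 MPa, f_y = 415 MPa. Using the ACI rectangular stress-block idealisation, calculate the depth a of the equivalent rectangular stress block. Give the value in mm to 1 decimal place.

a ≈ 126.8 mm

T = A_s f_y = 6190 × 415 = 2568850 N = 2568.85 kN.
Setting C = 0.85 f'_c a b equal to T: a = 2568850/(0.85 × 41.8 × 570) = 126.8 mm.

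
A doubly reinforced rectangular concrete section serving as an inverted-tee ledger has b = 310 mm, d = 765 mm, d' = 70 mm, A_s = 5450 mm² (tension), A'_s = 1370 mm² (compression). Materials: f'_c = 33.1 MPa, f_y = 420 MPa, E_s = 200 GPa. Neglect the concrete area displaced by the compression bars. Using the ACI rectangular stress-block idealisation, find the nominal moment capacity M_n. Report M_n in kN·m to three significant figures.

M_n ≈ 1540 kN·m

Assume both tension and compression steel yield.
Net tension couple steel: A_s − A'_s = 4080 mm².
a = (A_s − A'_s) f_y / (0.85 f'_c b) = 1713600/(0.85 × 33.1 × 310) = 196.47 mm.
c = a/β₁ = 196.47/0.814 = 241.36 mm; ε'_s = 0.003(c − d')/c = 0.0021 ≥ f_y/E_s = 0.0021, so compression steel does yield.
M_n = (A_s − A'_s) f_y (d − a/2) + A'_s f_y (d − d') = [1713600 × (765 − 98.235) + 575400 × (765 − 70)] × 10⁻⁶ = 1142.57 + 399.90 = 1542.47 kN·m.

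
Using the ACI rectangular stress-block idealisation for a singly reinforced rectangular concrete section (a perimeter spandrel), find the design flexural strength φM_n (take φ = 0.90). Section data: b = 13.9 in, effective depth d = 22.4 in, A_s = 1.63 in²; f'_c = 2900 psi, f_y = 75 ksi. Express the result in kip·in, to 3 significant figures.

T = A_s f_y = 1.63 × 75 = 122.25 kips.
a = T/(0.85 f'_c b) = 122.25/(0.85 × 2.9 × 13.9) = 3.568 in.
M_n = T(d − a/2) = 122.25 × (22.4 − 1.784) = 2520.3 kip·in.
φM_n = 0.90 × 2520.3 = 2268.3 kip·in.

φM_n ≈ 2270 kip·in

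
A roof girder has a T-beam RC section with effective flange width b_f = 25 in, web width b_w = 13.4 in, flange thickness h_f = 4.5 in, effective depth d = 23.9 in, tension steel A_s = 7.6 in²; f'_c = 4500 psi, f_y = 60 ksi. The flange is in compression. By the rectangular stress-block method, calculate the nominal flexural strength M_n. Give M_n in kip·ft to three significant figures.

Tension: T = A_s f_y = 7.6 × 60 = 456 kips.
Try a within the flange: a = T/(0.85 f'_c b_f) = 456/(0.85 × 4.5 × 25) = 4.769 in.
a = 4.769 > h_f = 4.5 in: the block extends into the web. Split into flange-overhang and web parts.
C_f = 0.85 f'_c (b_f − b_w) h_f = 0.85 × 4.5 × (25 − 13.4) × 4.5 = 199.7 kips.
Remaining web compression depth: a_w = (T − C_f)/(0.85 f'_c b_w) = (456 − 199.7)/(0.85 × 4.5 × 13.4) = 5.000 in.
M_n = C_f(d − h_f/2) + (T − C_f)(d − a_w/2) = 199.7 × (23.9 − 2.25) + 256.3 × (23.9 − 2.5) = 4323.5 + 5484.8 = 9808.3 kip·in.
M_n = 9808.3/12 = 817.36 kip·ft.

M_n ≈ 817 kip·ft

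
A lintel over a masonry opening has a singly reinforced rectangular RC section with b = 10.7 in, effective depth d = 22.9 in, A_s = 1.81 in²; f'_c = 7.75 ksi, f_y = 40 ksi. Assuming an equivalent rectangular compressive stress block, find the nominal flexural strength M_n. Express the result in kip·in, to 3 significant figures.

T = A_s f_y = 1.81 × 40 = 72.4 kips.
a = T/(0.85 f'_c b) = 72.4/(0.85 × 7.75 × 10.7) = 1.027 in.
M_n = T(d − a/2) = 72.4 × (22.9 − 0.5135) = 1620.8 kip·in.

M_n ≈ 1620 kip·in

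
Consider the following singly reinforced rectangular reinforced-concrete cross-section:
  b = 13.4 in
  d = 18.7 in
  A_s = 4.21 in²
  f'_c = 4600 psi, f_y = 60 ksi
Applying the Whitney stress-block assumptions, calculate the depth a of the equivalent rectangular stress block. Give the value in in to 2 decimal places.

a ≈ 4.82 in

T = A_s f_y = 4.21 × 60 = 252.6 kips.
a = T/(0.85 f'_c b) = 252.6/(0.85 × 4.6 × 13.4) = 4.82 in.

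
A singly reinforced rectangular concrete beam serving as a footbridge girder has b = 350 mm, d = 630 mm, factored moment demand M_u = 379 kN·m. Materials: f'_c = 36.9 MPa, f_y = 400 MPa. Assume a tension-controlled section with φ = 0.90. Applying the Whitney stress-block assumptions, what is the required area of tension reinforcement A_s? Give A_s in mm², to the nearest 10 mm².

M_n = M_u/φ = 379/0.90 = 421.111 kN·m.
With M_n = 0.85 f'_c a b (d − a/2), solve the quadratic for a:
a = d − √(d² − 2M_n/(0.85 f'_c b)) = 630 − √(630² − 2 × 421.111×10⁶/(0.85 × 36.9 × 350)) = 64.16 mm.
A_s = 0.85 f'_c a b / f_y = 0.85 × 36.9 × 64.16 × 350 / 400 = 1760.8 mm².

A_s ≈ 1760 mm²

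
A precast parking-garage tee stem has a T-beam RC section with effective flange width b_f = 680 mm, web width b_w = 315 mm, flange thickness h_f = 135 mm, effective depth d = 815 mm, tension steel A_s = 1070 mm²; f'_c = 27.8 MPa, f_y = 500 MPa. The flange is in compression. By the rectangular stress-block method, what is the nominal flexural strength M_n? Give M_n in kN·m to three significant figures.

Tension: T = A_s f_y = 1070 × 500 = 535000 N.
Try a within the flange: a = T/(0.85 f'_c b_f) = 535000/(0.85 × 27.8 × 680) = 33.30 mm.
Since a = 33.30 ≤ h_f = 135 mm, the stress block lies entirely in the flange; analyse as a rectangular beam of width b_f.
M_n = T(d − a/2) = 535000 × (815 − 16.65) = 427.12 × 10⁶ N·mm.
M_n = 427.12 kN·m.

M_n ≈ 427 kN·m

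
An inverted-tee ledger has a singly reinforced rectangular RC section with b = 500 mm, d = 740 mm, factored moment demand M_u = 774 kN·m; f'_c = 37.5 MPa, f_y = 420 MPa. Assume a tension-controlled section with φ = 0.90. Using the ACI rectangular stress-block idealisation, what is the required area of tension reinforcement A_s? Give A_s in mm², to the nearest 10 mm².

A_s ≈ 2920 mm²

M_n = M_u/φ = 774/0.90 = 860 kN·m.
With M_n = 0.85 f'_c a b (d − a/2), solve the quadratic for a:
a = d − √(d² − 2M_n/(0.85 f'_c b)) = 740 − √(740² − 2 × 860×10⁶/(0.85 × 37.5 × 500)) = 76.92 mm.
A_s = 0.85 f'_c a b / f_y = 0.85 × 37.5 × 76.92 × 500 / 420 = 2918.8 mm².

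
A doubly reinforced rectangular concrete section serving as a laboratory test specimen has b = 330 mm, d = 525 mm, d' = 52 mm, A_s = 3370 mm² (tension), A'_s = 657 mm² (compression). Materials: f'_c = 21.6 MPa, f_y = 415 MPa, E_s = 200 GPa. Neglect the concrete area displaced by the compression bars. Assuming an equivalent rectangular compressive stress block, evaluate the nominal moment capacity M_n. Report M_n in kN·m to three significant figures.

Assume both tension and compression steel yield.
Net tension couple steel: A_s − A'_s = 2713 mm².
a = (A_s − A'_s) f_y / (0.85 f'_c b) = 1125895/(0.85 × 21.6 × 330) = 185.83 mm.
c = a/β₁ = 185.83/0.85 = 218.62 mm; ε'_s = 0.003(c − d')/c = 0.0023 ≥ f_y/E_s = 0.0021, so compression steel does yield.
M_n = (A_s − A'_s) f_y (d − a/2) + A'_s f_y (d − d') = [1125895 × (525 − 92.915) + 272655 × (525 − 52)] × 10⁻⁶ = 486.48 + 128.97 = 615.45 kN·m.

M_n ≈ 615 kN·m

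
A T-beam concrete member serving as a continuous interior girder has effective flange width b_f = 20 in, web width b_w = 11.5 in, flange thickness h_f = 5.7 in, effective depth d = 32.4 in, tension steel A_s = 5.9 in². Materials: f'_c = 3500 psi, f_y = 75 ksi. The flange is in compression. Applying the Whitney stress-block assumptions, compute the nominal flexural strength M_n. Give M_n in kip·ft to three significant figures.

Tension: T = A_s f_y = 5.9 × 75 = 442.5 kips.
Try a within the flange: a = T/(0.85 f'_c b_f) = 442.5/(0.85 × 3.5 × 20) = 7.437 in.
a = 7.437 > h_f = 5.7 in: the block extends into the web. Split into flange-overhang and web parts.
C_f = 0.85 f'_c (b_f − b_w) h_f = 0.85 × 3.5 × (20 − 11.5) × 5.7 = 144.1 kips.
Remaining web compression depth: a_w = (T − C_f)/(0.85 f'_c b_w) = (442.5 − 144.1)/(0.85 × 3.5 × 11.5) = 8.722 in.
M_n = C_f(d − h_f/2) + (T − C_f)(d − a_w/2) = 144.1 × (32.4 − 2.85) + 298.4 × (32.4 − 4.361) = 4258.2 + 8366.8 = 12625.0 kip·in.
M_n = 12625.0/12 = 1052.08 kip·ft.

M_n ≈ 1050 kip·ft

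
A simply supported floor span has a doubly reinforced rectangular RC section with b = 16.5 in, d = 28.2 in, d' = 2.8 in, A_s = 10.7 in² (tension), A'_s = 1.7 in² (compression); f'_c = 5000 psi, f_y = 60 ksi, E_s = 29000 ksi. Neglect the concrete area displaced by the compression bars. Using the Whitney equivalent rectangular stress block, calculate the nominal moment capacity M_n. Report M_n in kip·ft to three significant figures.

Assume both steels yield.
a = (A_s − A'_s) f_y/(0.85 f'_c b) = (10.7 − 1.7) × 60/(0.85 × 5 × 16.5) = 7.701 in.
c = a/β₁ = 7.701/0.8 = 9.626 in; ε'_s = 0.003(c − d')/c = 0.0021 ≥ ε_y = 0.0021, so the compression steel yields.
M_n = (A_s − A'_s) f_y (d − a/2) + A'_s f_y (d − d') = 540 × (28.2 − 3.8505) + 102 × (28.2 − 2.8) = 13148.7 + 2590.8 = 15739.5 kip·in = 15739.5/12 = 1311.63 kip·ft.

M_n ≈ 1310 kip·ft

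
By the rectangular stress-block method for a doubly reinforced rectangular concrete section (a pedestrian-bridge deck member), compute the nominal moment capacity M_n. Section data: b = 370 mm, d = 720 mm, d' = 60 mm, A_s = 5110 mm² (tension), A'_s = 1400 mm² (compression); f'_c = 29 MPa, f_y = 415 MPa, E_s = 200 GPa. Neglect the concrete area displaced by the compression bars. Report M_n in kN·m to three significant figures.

M_n ≈ 1360 kN·m

Assume both tension and compression steel yield.
Net tension couple steel: A_s − A'_s = 3710 mm².
a = (A_s − A'_s) f_y / (0.85 f'_c b) = 1539650/(0.85 × 29 × 370) = 168.81 mm.
c = a/β₁ = 168.81/0.843 = 200.25 mm; ε'_s = 0.003(c − d')/c = 0.0021 ≥ f_y/E_s = 0.0021, so compression steel does yield.
M_n = (A_s − A'_s) f_y (d − a/2) + A'_s f_y (d − d') = [1539650 × (720 − 84.405) + 581000 × (720 − 60)] × 10⁻⁶ = 978.59 + 383.46 = 1362.05 kN·m.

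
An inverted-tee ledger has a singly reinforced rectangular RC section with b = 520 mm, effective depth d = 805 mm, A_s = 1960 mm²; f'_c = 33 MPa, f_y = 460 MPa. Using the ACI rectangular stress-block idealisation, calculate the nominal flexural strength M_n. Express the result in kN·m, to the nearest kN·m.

T = A_s f_y = 1960 × 460 = 901600 N = 901.6 kN.
From C = T: a = T/(0.85 f'_c b) = 901600/(0.85 × 33 × 520) = 61.81 mm.
M_n = T(d − a/2) = 901.6 kN × (805 − 30.905) mm = 697.92 kN·m.

M_n ≈ 698 kN·m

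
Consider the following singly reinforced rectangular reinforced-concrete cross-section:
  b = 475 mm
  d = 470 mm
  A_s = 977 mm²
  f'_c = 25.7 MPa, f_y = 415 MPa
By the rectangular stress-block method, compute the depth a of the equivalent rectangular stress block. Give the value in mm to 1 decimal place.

T = A_s f_y = 977 × 415 = 405455 N = 405.455 kN.
Setting C = 0.85 f'_c a b equal to T: a = 405455/(0.85 × 25.7 × 475) = 39.1 mm.

a ≈ 39.1 mm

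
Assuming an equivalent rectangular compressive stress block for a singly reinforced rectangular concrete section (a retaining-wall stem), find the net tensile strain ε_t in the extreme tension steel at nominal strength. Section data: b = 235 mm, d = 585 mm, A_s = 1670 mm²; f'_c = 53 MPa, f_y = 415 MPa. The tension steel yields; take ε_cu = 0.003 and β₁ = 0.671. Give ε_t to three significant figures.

a = A_s f_y/(0.85 f'_c b) = 65.46 mm.
β₁ = 0.671, so c = a/β₁ = 65.46/0.671 = 97.56 mm.
From the linear strain diagram with ε_cu = 0.003: ε_t = 0.003 (d − c)/c = 0.003 × (585 − 97.56)/97.56 = 0.0150.
Since ε_t ≥ 0.005, the section is tension-controlled.

ε_t ≈ 0.0150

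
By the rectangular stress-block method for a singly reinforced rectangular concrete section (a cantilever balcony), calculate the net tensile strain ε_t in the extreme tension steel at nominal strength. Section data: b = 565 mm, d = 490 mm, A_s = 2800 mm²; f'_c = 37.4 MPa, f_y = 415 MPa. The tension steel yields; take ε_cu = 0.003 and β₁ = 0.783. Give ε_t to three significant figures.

a = A_s f_y/(0.85 f'_c b) = 64.69 mm.
β₁ = 0.783, so c = a/β₁ = 64.69/0.783 = 82.62 mm.
From the linear strain diagram with ε_cu = 0.003: ε_t = 0.003 (d − c)/c = 0.003 × (490 − 82.62)/82.62 = 0.0148.
Since ε_t ≥ 0.005, the section is tension-controlled.

ε_t ≈ 0.0148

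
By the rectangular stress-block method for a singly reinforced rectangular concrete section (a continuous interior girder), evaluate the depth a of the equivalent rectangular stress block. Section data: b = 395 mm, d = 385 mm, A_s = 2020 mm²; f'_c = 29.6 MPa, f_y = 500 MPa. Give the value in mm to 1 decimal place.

T = A_s f_y = 2020 × 500 = 1010000 N = 1010 kN.
Setting C = 0.85 f'_c a b equal to T: a = 1010000/(0.85 × 29.6 × 395) = 101.6 mm.

a ≈ 101.6 mm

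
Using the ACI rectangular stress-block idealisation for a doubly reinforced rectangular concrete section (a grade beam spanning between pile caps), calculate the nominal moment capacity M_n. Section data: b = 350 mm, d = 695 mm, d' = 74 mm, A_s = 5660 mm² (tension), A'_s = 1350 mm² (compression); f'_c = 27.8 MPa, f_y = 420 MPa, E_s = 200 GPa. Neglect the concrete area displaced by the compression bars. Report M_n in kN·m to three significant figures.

Assume both tension and compression steel yield.
Net tension couple steel: A_s − A'_s = 4310 mm².
a = (A_s − A'_s) f_y / (0.85 f'_c b) = 1810200/(0.85 × 27.8 × 350) = 218.87 mm.
c = a/β₁ = 218.87/0.85 = 257.49 mm; ε'_s = 0.003(c − d')/c = 0.0021 ≥ f_y/E_s = 0.0021, so compression steel does yield.
M_n = (A_s − A'_s) f_y (d − a/2) + A'_s f_y (d − d') = [1810200 × (695 − 109.435) + 567000 × (695 − 74)] × 10⁻⁶ = 1059.99 + 352.11 = 1412.10 kN·m.

M_n ≈ 1410 kN·m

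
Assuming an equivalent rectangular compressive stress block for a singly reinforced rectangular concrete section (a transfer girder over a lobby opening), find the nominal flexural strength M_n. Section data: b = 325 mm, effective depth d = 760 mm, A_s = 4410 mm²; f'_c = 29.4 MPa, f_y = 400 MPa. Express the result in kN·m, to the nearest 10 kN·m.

T = A_s f_y = 4410 × 400 = 1764000 N = 1764 kN.
From C = T: a = T/(0.85 f'_c b) = 1764000/(0.85 × 29.4 × 325) = 217.19 mm.
M_n = T(d − a/2) = 1764 kN × (760 − 108.595) mm = 1149.08 kN·m.

M_n ≈ 1150 kN·m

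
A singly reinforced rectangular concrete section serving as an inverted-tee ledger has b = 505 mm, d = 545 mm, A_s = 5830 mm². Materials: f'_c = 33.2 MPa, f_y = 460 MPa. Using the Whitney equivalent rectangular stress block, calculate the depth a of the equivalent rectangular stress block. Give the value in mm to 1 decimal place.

T = A_s f_y = 5830 × 460 = 2681800 N = 2681.8 kN.
Setting C = 0.85 f'_c a b equal to T: a = 2681800/(0.85 × 33.2 × 505) = 188.2 mm.

a ≈ 188.2 mm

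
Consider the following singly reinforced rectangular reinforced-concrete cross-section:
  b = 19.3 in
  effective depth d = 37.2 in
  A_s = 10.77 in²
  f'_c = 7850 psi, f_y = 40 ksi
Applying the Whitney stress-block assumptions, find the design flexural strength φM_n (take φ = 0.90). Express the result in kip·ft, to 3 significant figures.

φM_n ≈ 1150 kip·ft

T = A_s f_y = 10.77 × 40 = 430.8 kips.
a = T/(0.85 f'_c b) = 430.8/(0.85 × 7.85 × 19.3) = 3.345 in.
M_n = T(d − a/2) = 430.8 × (37.2 − 1.6725) = 15305.2 kip·in = 15305.2/12 = 1275.43 kip·ft.
φM_n = 0.90 × 1275.43 = 1147.89 kip·ft.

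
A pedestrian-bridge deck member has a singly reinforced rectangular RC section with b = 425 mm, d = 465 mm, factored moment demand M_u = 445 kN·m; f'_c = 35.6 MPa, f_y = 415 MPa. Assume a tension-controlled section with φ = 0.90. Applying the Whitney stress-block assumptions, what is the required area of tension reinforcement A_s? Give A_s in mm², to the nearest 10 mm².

A_s ≈ 2840 mm²

M_n = M_u/φ = 445/0.90 = 494.444 kN·m.
With M_n = 0.85 f'_c a b (d − a/2), solve the quadratic for a:
a = d − √(d² − 2M_n/(0.85 f'_c b)) = 465 − √(465² − 2 × 494.444×10⁶/(0.85 × 35.6 × 425)) = 91.73 mm.
A_s = 0.85 f'_c a b / f_y = 0.85 × 35.6 × 91.73 × 425 / 415 = 2842.6 mm².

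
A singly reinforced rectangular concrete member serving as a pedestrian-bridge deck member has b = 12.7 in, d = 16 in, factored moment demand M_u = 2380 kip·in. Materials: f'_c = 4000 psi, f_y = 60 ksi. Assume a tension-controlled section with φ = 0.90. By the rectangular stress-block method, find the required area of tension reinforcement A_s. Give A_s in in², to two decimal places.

M_n = M_u/φ = 2380/0.90 = 2644.44 kip·in.
From M_n = 0.85 f'_c a b (d − a/2):
a = d − √(d² − 2M_n/(0.85 f'_c b)) = 16 − √(16² − 2 × 2644.44/(0.85 × 4 × 12.7)) = 4.445 in.
A_s = 0.85 f'_c a b / f_y = 0.85 × 4 × 4.445 × 12.7 / 60 = 3.199 in².

A_s ≈ 3.20 in²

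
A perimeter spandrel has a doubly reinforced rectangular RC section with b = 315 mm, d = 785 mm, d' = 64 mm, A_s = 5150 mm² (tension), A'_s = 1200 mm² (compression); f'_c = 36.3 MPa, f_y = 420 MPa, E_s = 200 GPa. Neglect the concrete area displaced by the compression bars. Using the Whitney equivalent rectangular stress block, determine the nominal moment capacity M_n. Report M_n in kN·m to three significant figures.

Assume both tension and compression steel yield.
Net tension couple steel: A_s − A'_s = 3950 mm².
a = (A_s − A'_s) f_y / (0.85 f'_c b) = 1659000/(0.85 × 36.3 × 315) = 170.69 mm.
c = a/β₁ = 170.69/0.791 = 215.79 mm; ε'_s = 0.003(c − d')/c = 0.0021 ≥ f_y/E_s = 0.0021, so compression steel does yield.
M_n = (A_s − A'_s) f_y (d − a/2) + A'_s f_y (d − d') = [1659000 × (785 − 85.345) + 504000 × (785 − 64)] × 10⁻⁶ = 1160.73 + 363.38 = 1524.11 kN·m.

M_n ≈ 1520 kN·m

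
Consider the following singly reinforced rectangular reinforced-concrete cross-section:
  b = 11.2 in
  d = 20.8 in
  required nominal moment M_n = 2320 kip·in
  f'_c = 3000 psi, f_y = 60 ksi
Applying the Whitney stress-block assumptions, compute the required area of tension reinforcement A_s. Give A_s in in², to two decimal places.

A_s ≈ 2.08 in²

From M_n = 0.85 f'_c a b (d − a/2):
a = d − √(d² − 2M_n/(0.85 f'_c b)) = 20.8 − √(20.8² − 2 × 2320/(0.85 × 3 × 11.2)) = 4.363 in.
A_s = 0.85 f'_c a b / f_y = 0.85 × 3 × 4.363 × 11.2 / 60 = 2.077 in².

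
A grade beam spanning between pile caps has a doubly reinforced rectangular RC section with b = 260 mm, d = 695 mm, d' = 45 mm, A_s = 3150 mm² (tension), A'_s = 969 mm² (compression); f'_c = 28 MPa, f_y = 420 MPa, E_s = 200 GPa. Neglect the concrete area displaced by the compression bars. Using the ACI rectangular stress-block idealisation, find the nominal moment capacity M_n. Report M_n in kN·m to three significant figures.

Assume both tension and compression steel yield.
Net tension couple steel: A_s − A'_s = 2181 mm².
a = (A_s − A'_s) f_y / (0.85 f'_c b) = 916020/(0.85 × 28 × 260) = 148.03 mm.
c = a/β₁ = 148.03/0.85 = 174.15 mm; ε'_s = 0.003(c − d')/c = 0.0022 ≥ f_y/E_s = 0.0021, so compression steel does yield.
M_n = (A_s − A'_s) f_y (d − a/2) + A'_s f_y (d − d') = [916020 × (695 − 74.015) + 406980 × (695 − 45)] × 10⁻⁶ = 568.83 + 264.54 = 833.37 kN·m.

M_n ≈ 833 kN·m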